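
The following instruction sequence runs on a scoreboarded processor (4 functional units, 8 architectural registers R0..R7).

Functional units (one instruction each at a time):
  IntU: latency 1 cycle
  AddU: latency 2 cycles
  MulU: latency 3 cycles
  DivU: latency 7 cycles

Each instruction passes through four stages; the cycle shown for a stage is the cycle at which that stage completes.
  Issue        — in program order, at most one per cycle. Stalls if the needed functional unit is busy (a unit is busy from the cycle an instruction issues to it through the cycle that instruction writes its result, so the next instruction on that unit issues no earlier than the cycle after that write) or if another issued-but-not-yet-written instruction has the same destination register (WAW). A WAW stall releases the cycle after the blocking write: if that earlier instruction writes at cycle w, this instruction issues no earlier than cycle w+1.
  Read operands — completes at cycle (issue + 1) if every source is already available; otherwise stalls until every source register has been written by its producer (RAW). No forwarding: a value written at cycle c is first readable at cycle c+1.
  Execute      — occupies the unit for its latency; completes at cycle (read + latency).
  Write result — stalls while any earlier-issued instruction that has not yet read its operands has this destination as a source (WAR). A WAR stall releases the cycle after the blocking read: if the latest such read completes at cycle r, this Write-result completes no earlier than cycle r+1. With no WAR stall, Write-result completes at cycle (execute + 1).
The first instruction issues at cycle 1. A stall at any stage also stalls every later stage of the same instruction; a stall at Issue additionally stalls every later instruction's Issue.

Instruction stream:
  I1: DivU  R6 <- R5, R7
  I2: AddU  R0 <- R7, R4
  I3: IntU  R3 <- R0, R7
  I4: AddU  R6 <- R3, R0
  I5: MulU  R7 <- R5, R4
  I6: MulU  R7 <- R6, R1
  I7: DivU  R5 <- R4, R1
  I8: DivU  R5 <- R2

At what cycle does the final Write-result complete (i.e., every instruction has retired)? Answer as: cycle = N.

cycle = 38

c1: issue I1 (DivU)
c2: I1 read-ops, issue I2 (AddU)
c3: I2 read-ops, issue I3 (IntU)
c5: I2 finished on AddU
c6: I2→R0
c7: I3 read-ops
c8: I3 finished on IntU
c9: I1 finished on DivU, I3→R3
c10: I1→R6
c11: issue I4 (AddU)
c12: I4 read-ops, issue I5 (MulU)
c13: I5 read-ops
c14: I4 finished on AddU
c15: I4→R6
c16: I5 finished on MulU
c17: I5→R7
c18: issue I6 (MulU)
c19: I6 read-ops, issue I7 (DivU)
c20: I7 read-ops
c22: I6 finished on MulU
c23: I6→R7
c27: I7 finished on DivU
c28: I7→R5
c29: issue I8 (DivU)
c30: I8 read-ops
c37: I8 finished on DivU
c38: I8→R5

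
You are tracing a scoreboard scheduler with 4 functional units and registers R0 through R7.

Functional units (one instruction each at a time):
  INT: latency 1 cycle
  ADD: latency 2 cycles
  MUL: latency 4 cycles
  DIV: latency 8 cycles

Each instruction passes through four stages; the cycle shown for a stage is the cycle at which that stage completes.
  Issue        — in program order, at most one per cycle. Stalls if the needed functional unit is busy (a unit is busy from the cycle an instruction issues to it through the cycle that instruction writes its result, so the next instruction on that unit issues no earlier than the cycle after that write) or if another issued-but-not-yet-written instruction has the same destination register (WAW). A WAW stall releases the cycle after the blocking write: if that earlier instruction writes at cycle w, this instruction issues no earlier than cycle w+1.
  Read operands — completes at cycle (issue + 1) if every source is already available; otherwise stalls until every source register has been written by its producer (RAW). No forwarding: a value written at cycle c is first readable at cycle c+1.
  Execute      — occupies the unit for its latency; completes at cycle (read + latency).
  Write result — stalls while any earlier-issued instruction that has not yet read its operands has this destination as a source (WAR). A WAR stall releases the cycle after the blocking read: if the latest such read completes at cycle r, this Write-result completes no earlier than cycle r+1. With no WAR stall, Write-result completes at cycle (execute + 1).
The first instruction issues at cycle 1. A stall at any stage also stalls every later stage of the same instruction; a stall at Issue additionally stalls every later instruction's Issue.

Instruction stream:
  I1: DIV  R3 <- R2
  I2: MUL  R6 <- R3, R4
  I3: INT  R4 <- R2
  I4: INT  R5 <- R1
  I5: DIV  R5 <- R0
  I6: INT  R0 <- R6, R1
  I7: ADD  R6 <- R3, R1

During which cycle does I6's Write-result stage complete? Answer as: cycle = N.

cycle = 22

t=1  issue I1 (DIV)
t=2  I1 read-ops; issue I2 (MUL)
t=3  issue I3 (INT)
t=4  I3 read-ops
t=5  I3 finished on INT
t=10  I1 finished on DIV
t=11  I1→R3
t=12  I2 read-ops
t=13  I3→R4
t=14  issue I4 (INT)
t=15  I4 read-ops
t=16  I2 finished on MUL; I4 finished on INT
t=17  I2→R6; I4→R5
t=18  issue I5 (DIV)
t=19  I5 read-ops; issue I6 (INT)
t=20  I6 read-ops; issue I7 (ADD)
t=21  I6 finished on INT; I7 read-ops
t=22  I6→R0
t=23  I7 finished on ADD
t=24  I7→R6
t=27  I5 finished on DIV
t=28  I5→R5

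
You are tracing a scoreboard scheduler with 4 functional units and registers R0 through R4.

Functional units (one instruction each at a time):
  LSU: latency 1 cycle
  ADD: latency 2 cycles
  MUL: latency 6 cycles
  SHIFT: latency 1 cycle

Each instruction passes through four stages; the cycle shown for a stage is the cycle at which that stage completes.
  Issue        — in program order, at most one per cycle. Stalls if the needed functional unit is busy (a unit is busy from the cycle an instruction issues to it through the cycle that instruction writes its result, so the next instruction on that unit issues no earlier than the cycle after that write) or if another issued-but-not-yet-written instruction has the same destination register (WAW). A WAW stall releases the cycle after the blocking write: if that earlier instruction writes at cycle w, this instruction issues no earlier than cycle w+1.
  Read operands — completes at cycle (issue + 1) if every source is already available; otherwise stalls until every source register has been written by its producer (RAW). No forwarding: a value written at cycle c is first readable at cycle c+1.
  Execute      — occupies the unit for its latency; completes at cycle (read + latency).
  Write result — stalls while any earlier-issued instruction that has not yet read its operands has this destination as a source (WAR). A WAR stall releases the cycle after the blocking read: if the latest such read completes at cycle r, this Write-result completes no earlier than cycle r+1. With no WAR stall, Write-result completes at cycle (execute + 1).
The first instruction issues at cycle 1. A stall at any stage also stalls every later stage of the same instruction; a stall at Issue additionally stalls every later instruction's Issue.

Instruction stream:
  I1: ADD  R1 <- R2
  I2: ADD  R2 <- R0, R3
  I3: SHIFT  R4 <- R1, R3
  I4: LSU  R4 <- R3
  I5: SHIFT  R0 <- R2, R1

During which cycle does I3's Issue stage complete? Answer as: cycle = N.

1) issue 1, read 2, done 4, write 5
2) issue 6, read 7, done 9, write 10  <struct: ADD busy until I1 writes@5>
3) issue 7, read 8, done 9, write 10
4) issue 11, read 12, done 13, write 14  <WAW R4: wait I3 write@10>
5) issue 12, read 13, done 14, write 15

cycle = 7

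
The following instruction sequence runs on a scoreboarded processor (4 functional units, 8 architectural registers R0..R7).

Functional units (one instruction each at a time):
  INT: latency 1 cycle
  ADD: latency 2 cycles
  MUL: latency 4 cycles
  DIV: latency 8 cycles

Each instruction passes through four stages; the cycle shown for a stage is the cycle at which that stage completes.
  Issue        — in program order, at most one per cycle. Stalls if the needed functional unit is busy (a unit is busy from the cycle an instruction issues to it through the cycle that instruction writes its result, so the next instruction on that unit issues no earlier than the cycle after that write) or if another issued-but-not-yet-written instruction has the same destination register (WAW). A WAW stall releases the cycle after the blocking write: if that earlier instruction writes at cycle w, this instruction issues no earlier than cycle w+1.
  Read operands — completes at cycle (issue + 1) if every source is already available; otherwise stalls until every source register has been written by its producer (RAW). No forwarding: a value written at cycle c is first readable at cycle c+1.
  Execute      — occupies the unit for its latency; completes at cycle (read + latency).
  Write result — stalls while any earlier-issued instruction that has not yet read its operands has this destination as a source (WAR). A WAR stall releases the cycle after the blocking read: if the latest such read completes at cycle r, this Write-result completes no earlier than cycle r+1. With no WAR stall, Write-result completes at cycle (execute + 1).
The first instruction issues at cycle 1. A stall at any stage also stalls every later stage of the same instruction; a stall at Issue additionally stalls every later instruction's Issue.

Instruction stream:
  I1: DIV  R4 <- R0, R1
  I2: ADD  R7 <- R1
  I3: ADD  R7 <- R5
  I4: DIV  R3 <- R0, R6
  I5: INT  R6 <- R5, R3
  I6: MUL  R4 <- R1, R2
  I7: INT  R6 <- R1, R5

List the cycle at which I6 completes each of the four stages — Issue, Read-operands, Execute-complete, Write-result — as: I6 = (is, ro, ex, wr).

I1  is:1  ro:2  ex:10  wr:11
I2  is:2  ro:3  ex:5  wr:6
I3  is:7  ro:8  ex:10  wr:11  — struct: ADD busy until I2 writes@6
I4  is:12  ro:13  ex:21  wr:22  — struct: DIV busy until I1 writes@11
I5  is:13  ro:23  ex:24  wr:25  — RAW R3: wait I4 write@22
I6  is:14  ro:15  ex:19  wr:20
I7  is:26  ro:27  ex:28  wr:29  — struct: INT busy until I5 writes@25

I6 = (14, 15, 19, 20)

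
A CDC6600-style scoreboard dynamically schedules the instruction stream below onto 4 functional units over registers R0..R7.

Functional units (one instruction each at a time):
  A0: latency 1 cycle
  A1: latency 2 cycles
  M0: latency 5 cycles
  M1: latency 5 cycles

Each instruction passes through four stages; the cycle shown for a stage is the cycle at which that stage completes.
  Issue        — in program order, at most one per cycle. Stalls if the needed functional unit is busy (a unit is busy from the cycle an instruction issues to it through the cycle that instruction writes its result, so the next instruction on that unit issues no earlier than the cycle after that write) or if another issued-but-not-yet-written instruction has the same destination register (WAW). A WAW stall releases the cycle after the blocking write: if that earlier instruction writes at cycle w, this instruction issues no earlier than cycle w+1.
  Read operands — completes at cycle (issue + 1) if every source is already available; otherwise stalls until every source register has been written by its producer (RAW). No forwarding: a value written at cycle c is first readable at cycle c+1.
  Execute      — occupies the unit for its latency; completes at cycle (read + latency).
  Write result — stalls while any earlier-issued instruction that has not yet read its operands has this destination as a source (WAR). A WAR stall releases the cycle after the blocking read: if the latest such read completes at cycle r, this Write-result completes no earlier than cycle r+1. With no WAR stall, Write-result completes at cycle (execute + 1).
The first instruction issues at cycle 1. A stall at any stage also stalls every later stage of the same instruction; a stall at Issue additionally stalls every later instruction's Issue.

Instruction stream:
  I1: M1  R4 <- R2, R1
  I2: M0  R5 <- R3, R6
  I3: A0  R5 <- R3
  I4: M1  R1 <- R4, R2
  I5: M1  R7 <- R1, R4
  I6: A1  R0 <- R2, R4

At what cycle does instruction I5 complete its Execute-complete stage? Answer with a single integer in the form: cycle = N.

cycle = 25

t=1  I1 issues→M1
t=2  I1 reads, I2 issues→M0
t=3  I2 reads
t=7  I1 exec-done
t=8  I1 writes R4, I2 exec-done
t=9  I2 writes R5
t=10  I3 issues→A0
t=11  I3 reads, I4 issues→M1
t=12  I3 exec-done, I4 reads
t=13  I3 writes R5
t=17  I4 exec-done
t=18  I4 writes R1
t=19  I5 issues→M1
t=20  I5 reads, I6 issues→A1
t=21  I6 reads
t=23  I6 exec-done
t=24  I6 writes R0
t=25  I5 exec-done
t=26  I5 writes R7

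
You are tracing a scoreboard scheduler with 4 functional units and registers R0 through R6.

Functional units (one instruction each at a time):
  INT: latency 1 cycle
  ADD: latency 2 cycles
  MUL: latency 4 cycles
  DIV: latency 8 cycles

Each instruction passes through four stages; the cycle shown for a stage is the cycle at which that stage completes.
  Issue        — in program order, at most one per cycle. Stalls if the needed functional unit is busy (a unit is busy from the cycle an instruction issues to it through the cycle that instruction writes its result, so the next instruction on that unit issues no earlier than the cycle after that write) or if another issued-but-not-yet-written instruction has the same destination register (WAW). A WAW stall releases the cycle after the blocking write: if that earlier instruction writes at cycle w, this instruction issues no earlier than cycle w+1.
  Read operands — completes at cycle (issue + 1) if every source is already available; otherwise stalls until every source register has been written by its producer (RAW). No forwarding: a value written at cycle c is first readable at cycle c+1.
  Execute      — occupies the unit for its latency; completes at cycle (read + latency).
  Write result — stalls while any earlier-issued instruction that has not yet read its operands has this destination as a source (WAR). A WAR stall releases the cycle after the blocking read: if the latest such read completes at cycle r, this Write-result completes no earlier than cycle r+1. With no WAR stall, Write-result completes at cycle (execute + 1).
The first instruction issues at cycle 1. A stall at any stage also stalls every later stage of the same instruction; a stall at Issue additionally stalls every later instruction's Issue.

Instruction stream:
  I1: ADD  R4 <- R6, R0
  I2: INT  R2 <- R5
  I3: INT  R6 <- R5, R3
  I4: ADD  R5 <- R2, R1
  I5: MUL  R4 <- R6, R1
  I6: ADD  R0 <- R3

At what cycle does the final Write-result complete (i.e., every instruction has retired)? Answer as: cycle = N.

cycle = 16

c1: issue I1 (ADD)
c2: I1 read-ops, issue I2 (INT)
c3: I2 read-ops
c4: I1 finished on ADD, I2 finished on INT
c5: I1→R4, I2→R2
c6: issue I3 (INT)
c7: I3 read-ops, issue I4 (ADD)
c8: I3 finished on INT, I4 read-ops, issue I5 (MUL)
c9: I3→R6
c10: I4 finished on ADD, I5 read-ops
c11: I4→R5
c12: issue I6 (ADD)
c13: I6 read-ops
c14: I5 finished on MUL
c15: I5→R4, I6 finished on ADD
c16: I6→R0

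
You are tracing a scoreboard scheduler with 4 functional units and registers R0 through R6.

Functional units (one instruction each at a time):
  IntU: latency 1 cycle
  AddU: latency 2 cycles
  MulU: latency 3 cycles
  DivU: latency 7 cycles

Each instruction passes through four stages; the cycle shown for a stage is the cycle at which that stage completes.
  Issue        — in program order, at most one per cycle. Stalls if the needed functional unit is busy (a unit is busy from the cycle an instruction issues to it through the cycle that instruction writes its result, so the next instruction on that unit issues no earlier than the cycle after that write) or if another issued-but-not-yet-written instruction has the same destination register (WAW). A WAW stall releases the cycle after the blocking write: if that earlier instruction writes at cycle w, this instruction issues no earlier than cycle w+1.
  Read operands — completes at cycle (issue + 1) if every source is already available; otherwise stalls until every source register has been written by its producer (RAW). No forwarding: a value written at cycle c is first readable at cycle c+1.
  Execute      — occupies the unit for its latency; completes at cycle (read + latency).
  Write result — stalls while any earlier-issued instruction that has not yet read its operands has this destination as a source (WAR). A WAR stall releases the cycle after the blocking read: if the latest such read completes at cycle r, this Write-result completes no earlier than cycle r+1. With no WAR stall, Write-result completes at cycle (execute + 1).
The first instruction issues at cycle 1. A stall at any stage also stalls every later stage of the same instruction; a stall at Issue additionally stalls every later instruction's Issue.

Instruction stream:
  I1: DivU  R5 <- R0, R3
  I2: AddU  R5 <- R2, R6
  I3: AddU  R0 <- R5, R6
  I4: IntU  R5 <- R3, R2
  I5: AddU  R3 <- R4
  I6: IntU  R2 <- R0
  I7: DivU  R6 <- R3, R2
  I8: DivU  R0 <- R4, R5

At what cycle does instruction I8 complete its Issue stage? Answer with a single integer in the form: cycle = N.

  I1 | 1 | 2 | 9 | 10
  I2 | 11 | 12 | 14 | 15   WAW R5: wait I1 write@10
  I3 | 16 | 17 | 19 | 20   struct: AddU busy until I2 writes@15
  I4 | 17 | 18 | 19 | 20
  I5 | 21 | 22 | 24 | 25   struct: AddU busy until I3 writes@20
  I6 | 22 | 23 | 24 | 25
  I7 | 23 | 26 | 33 | 34   RAW R3: wait I5 write@25 · RAW R2: wait I6 write@25
  I8 | 35 | 36 | 43 | 44   struct: DivU busy until I7 writes@34

cycle = 35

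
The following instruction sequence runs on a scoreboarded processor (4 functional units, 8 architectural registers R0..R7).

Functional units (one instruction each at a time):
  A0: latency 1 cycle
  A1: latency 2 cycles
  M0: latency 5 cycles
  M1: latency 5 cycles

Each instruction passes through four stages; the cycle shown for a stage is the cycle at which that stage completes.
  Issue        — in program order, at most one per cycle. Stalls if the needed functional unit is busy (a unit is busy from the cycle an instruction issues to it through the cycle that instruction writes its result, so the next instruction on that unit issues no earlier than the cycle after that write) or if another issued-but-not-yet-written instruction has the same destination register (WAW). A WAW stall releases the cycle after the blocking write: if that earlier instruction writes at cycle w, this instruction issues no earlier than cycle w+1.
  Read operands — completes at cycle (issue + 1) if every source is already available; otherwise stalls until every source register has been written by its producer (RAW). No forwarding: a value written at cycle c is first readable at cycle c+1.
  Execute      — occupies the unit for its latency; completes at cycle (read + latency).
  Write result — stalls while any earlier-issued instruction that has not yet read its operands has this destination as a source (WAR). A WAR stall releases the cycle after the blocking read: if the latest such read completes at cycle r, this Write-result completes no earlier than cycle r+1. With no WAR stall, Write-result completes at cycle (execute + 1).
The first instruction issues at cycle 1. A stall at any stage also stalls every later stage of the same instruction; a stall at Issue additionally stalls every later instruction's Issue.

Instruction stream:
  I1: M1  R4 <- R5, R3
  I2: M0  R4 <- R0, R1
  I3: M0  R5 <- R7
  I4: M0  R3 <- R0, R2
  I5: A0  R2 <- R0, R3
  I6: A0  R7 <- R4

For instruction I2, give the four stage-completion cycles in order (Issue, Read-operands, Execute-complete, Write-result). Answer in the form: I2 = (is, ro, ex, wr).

I2 = (9, 10, 15, 16)

  I1 | 1 | 2 | 7 | 8
  I2 | 9 | 10 | 15 | 16   WAW R4: wait I1 write@8
  I3 | 17 | 18 | 23 | 24   struct: M0 busy until I2 writes@16
  I4 | 25 | 26 | 31 | 32   struct: M0 busy until I3 writes@24
  I5 | 26 | 33 | 34 | 35   RAW R3: wait I4 write@32
  I6 | 36 | 37 | 38 | 39   struct: A0 busy until I5 writes@35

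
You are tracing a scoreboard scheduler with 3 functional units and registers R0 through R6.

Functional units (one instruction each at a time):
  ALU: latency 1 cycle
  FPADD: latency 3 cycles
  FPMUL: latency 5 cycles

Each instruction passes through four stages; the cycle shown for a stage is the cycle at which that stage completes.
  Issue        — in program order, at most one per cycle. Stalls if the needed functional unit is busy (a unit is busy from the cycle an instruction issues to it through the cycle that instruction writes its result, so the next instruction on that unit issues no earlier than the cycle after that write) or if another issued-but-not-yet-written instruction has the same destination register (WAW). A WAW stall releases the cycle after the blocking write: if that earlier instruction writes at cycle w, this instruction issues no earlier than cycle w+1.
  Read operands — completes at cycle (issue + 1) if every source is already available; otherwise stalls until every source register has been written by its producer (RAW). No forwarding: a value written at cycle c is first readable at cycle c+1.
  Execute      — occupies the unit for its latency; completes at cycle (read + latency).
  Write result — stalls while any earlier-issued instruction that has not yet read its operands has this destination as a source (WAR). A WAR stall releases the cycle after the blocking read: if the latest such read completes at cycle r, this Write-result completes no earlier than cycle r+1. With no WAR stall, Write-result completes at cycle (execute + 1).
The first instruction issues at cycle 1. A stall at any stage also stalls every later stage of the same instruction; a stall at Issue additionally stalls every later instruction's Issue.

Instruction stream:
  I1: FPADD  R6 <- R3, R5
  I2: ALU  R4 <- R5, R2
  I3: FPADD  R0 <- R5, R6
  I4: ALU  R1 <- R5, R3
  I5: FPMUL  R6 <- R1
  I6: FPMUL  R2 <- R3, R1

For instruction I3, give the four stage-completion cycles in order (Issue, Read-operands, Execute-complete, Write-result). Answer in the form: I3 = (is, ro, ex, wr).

I3 = (7, 8, 11, 12)

[I1] 1/2/5/6
[I2] 2/3/4/5
[I3] 7/8/11/12  (struct: FPADD busy until I1 writes@6)
[I4] 8/9/10/11
[I5] 9/12/17/18  (RAW R1: wait I4 write@11)
[I6] 19/20/25/26  (struct: FPMUL busy until I5 writes@18)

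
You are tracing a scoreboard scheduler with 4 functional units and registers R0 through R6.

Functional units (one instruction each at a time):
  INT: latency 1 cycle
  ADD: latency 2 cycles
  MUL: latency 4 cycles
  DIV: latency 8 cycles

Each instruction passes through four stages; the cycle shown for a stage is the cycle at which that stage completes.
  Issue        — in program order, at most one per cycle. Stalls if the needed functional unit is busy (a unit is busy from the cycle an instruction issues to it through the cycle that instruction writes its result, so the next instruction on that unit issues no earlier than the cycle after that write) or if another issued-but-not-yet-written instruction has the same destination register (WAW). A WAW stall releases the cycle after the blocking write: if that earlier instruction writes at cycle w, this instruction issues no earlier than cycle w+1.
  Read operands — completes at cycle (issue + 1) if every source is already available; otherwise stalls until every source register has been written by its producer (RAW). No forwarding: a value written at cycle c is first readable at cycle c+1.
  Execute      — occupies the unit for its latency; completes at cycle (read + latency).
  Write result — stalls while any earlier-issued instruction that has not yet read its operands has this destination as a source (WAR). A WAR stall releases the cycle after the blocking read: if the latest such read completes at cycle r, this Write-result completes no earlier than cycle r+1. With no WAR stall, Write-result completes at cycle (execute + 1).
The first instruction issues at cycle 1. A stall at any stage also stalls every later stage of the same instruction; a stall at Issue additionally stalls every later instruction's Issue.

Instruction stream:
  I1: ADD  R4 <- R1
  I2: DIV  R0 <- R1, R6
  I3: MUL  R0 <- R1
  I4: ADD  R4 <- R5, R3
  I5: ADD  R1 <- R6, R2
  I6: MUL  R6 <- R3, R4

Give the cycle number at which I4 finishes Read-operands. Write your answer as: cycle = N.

I1: IS=1 RO=2 EX=4 WR=5
I2: IS=2 RO=3 EX=11 WR=12
I3: IS=13 RO=14 EX=18 WR=19  [WAW R0: wait I2 write@12]
I4: IS=14 RO=15 EX=17 WR=18
I5: IS=19 RO=20 EX=22 WR=23  [struct: ADD busy until I4 writes@18]
I6: IS=20 RO=21 EX=25 WR=26

cycle = 15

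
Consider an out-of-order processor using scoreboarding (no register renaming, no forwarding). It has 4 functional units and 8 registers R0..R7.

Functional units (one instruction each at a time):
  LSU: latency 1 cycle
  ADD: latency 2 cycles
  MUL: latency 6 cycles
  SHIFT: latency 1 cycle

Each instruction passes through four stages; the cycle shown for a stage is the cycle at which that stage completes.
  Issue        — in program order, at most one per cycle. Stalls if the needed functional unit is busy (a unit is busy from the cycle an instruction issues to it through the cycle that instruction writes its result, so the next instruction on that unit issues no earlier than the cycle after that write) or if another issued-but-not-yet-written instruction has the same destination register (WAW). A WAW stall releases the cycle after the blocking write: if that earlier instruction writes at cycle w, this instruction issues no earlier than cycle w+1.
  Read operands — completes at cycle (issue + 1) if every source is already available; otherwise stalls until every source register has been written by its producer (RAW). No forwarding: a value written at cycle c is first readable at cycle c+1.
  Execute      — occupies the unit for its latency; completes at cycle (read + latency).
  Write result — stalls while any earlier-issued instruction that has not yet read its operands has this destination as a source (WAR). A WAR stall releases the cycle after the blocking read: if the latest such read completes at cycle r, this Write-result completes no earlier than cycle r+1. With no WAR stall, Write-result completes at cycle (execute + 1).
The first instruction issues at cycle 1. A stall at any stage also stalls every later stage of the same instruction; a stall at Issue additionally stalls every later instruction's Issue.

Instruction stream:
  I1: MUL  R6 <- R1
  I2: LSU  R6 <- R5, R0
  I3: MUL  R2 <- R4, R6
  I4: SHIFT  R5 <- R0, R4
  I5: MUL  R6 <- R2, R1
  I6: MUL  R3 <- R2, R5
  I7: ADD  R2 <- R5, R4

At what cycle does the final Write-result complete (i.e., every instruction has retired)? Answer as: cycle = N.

cycle = 39

[I1] 1/2/8/9
[I2] 10/11/12/13  (WAW R6: wait I1 write@9)
[I3] 11/14/20/21  (RAW R6: wait I2 write@13)
[I4] 12/13/14/15
[I5] 22/23/29/30  (struct: MUL busy until I3 writes@21)
[I6] 31/32/38/39  (struct: MUL busy until I5 writes@30)
[I7] 32/33/35/36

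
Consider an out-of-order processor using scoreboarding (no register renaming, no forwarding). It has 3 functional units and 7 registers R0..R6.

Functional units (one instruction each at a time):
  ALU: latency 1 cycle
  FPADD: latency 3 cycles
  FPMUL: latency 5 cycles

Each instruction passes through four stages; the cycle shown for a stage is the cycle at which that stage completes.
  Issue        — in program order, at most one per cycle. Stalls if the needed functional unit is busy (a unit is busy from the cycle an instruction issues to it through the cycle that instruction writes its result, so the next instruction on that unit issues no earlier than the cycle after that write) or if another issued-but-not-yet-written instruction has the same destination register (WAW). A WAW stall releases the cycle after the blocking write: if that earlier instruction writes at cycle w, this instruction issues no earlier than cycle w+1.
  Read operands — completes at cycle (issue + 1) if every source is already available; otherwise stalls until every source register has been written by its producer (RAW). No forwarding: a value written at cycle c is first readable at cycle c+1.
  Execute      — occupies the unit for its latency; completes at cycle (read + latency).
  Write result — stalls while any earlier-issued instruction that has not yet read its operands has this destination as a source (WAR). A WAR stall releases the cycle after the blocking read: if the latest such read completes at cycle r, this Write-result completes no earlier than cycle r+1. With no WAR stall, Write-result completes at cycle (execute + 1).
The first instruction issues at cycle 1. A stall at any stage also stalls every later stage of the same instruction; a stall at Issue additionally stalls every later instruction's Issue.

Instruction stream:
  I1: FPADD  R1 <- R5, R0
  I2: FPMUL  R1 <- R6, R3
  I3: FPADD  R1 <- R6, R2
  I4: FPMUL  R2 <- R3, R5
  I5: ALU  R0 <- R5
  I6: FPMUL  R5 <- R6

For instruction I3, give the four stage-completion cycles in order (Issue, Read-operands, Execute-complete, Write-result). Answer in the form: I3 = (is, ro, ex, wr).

c1: issue I1 (FPADD)
c2: I1 read-ops
c5: I1 finished on FPADD
c6: I1→R1
c7: issue I2 (FPMUL)
c8: I2 read-ops
c13: I2 finished on FPMUL
c14: I2→R1
c15: issue I3 (FPADD)
c16: I3 read-ops, issue I4 (FPMUL)
c17: I4 read-ops, issue I5 (ALU)
c18: I5 read-ops
c19: I3 finished on FPADD, I5 finished on ALU
c20: I3→R1, I5→R0
c22: I4 finished on FPMUL
c23: I4→R2
c24: issue I6 (FPMUL)
c25: I6 read-ops
c30: I6 finished on FPMUL
c31: I6→R5

I3 = (15, 16, 19, 20)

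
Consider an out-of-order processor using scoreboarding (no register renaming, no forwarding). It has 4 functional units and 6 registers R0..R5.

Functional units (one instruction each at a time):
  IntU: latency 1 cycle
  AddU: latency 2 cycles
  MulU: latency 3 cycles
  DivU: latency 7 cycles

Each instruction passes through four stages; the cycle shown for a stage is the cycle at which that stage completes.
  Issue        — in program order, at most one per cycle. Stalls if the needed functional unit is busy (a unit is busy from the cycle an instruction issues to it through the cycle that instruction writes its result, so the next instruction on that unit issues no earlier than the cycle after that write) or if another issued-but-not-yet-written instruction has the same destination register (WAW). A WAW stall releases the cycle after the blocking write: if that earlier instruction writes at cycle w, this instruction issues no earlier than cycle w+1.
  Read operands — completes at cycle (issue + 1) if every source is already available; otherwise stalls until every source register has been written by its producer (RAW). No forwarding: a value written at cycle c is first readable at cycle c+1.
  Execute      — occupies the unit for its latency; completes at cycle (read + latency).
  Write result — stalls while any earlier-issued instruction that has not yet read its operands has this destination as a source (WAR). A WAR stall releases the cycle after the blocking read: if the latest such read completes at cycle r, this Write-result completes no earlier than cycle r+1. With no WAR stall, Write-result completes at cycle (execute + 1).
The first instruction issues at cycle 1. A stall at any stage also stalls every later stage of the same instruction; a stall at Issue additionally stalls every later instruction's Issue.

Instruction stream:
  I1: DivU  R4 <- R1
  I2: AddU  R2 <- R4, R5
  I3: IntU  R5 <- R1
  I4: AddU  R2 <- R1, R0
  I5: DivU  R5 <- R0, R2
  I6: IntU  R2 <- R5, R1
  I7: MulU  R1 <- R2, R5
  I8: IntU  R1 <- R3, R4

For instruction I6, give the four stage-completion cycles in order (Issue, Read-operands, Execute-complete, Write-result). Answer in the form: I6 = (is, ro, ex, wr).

[1] issue I1 (DivU)
[2] I1 read-ops · issue I2 (AddU)
[3] issue I3 (IntU)
[4] I3 read-ops
[5] I3 finished on IntU
[9] I1 finished on DivU
[10] I1→R4
[11] I2 read-ops
[12] I3→R5
[13] I2 finished on AddU
[14] I2→R2
[15] issue I4 (AddU)
[16] I4 read-ops · issue I5 (DivU)
[18] I4 finished on AddU
[19] I4→R2
[20] I5 read-ops · issue I6 (IntU)
[21] issue I7 (MulU)
[27] I5 finished on DivU
[28] I5→R5
[29] I6 read-ops
[30] I6 finished on IntU
[31] I6→R2
[32] I7 read-ops
[35] I7 finished on MulU
[36] I7→R1
[37] issue I8 (IntU)
[38] I8 read-ops
[39] I8 finished on IntU
[40] I8→R1

I6 = (20, 29, 30, 31)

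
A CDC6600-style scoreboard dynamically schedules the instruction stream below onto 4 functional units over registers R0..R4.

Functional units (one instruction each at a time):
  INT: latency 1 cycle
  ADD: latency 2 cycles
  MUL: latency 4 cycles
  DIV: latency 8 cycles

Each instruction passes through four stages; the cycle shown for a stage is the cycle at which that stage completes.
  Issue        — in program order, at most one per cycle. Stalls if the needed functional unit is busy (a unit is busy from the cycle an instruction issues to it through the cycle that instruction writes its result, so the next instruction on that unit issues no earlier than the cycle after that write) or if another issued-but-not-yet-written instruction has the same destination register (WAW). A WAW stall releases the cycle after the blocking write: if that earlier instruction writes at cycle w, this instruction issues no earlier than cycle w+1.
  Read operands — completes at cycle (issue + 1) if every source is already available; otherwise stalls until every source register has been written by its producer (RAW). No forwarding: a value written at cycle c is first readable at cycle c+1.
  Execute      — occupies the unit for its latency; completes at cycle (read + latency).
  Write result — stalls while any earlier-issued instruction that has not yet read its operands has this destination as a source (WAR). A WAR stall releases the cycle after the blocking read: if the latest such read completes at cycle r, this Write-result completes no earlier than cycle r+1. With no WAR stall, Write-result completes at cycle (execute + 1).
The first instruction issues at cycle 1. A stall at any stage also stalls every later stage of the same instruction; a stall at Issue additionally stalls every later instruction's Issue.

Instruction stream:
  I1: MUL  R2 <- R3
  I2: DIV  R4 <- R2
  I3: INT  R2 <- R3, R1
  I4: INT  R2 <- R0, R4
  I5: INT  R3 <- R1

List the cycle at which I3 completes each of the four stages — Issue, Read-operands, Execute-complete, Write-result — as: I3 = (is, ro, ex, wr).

c1: I1 dispatched to MUL
c2: I1 operands ready | I2 dispatched to DIV
c6: I1 complete
c7: R2←I1
c8: I2 operands ready | I3 dispatched to INT
c9: I3 operands ready
c10: I3 complete
c11: R2←I3
c12: I4 dispatched to INT
c16: I2 complete
c17: R4←I2
c18: I4 operands ready
c19: I4 complete
c20: R2←I4
c21: I5 dispatched to INT
c22: I5 operands ready
c23: I5 complete
c24: R3←I5

I3 = (8, 9, 10, 11)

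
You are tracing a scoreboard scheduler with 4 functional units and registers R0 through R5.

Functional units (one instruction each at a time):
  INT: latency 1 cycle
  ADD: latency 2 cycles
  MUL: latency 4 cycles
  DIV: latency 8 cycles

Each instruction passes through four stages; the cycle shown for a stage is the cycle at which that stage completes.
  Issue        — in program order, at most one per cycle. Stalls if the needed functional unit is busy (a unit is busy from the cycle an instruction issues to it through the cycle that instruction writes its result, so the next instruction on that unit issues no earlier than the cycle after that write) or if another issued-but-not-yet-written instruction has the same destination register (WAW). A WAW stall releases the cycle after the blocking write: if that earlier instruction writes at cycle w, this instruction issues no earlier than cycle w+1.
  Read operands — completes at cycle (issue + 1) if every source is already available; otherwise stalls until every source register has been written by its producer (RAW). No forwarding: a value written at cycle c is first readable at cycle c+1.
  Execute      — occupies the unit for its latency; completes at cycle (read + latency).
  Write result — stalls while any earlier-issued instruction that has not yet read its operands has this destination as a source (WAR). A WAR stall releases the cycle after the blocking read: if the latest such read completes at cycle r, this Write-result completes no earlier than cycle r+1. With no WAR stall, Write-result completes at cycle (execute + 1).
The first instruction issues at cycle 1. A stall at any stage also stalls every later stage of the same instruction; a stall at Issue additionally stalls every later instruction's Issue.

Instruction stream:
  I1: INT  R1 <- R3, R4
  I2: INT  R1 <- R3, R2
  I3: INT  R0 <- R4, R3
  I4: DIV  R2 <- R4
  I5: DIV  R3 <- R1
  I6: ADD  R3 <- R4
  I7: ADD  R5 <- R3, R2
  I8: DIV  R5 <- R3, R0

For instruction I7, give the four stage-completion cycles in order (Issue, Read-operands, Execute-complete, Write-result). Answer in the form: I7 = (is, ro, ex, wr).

I1 -> (1, 2, 3, 4)
I2 -> (5, 6, 7, 8)  // struct: INT busy until I1 writes@4
I3 -> (9, 10, 11, 12)  // struct: INT busy until I2 writes@8
I4 -> (10, 11, 19, 20)
I5 -> (21, 22, 30, 31)  // struct: DIV busy until I4 writes@20
I6 -> (32, 33, 35, 36)  // WAW R3: wait I5 write@31
I7 -> (37, 38, 40, 41)  // struct: ADD busy until I6 writes@36
I8 -> (42, 43, 51, 52)  // WAW R5: wait I7 write@41

I7 = (37, 38, 40, 41)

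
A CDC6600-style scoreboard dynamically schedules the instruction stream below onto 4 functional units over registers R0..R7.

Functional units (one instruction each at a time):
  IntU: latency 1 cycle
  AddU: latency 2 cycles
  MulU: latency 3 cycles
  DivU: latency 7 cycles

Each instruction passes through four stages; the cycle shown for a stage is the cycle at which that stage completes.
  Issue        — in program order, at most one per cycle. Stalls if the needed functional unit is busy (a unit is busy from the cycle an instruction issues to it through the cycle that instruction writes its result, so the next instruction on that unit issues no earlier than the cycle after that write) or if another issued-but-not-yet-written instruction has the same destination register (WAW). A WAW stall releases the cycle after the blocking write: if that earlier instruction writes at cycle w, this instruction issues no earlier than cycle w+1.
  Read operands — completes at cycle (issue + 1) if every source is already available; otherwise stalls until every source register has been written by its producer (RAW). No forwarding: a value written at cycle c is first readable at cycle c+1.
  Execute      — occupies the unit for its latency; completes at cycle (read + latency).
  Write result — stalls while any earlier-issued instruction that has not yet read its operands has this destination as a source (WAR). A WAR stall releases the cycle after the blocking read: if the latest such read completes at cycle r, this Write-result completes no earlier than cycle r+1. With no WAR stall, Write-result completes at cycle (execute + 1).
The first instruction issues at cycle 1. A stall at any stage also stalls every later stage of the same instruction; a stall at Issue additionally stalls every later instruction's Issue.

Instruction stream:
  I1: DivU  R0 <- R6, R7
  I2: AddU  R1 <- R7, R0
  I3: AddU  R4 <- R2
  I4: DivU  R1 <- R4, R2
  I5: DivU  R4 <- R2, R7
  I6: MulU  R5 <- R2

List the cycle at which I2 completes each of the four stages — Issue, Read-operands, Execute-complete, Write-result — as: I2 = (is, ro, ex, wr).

I1 -> (1, 2, 9, 10)
I2 -> (2, 11, 13, 14)  // RAW R0: wait I1 write@10
I3 -> (15, 16, 18, 19)  // struct: AddU busy until I2 writes@14
I4 -> (16, 20, 27, 28)  // RAW R4: wait I3 write@19
I5 -> (29, 30, 37, 38)  // struct: DivU busy until I4 writes@28
I6 -> (30, 31, 34, 35)

I2 = (2, 11, 13, 14)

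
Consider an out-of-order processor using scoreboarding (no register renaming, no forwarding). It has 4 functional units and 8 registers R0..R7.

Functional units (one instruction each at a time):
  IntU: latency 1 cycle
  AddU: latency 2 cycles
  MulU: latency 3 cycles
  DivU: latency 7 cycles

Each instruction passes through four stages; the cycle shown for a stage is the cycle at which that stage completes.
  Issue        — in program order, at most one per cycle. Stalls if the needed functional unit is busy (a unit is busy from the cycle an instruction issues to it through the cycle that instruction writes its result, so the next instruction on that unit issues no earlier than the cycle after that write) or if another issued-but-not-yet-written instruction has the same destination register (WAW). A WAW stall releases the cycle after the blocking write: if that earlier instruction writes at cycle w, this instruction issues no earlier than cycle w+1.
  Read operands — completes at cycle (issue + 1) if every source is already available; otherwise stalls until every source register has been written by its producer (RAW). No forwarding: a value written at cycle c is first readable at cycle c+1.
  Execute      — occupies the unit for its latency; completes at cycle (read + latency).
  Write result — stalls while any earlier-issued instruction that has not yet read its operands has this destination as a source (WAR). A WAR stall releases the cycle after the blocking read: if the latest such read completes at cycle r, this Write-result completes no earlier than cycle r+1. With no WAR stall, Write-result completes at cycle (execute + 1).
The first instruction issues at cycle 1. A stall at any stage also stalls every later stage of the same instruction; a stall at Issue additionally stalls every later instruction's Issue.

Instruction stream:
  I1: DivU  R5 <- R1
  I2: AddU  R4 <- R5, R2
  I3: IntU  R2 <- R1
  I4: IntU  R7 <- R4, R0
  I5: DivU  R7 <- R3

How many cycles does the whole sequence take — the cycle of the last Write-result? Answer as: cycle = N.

cycle = 27

c1: I1 dispatched to DivU
c2: I1 operands ready; I2 dispatched to AddU
c3: I3 dispatched to IntU
c4: I3 operands ready
c5: I3 complete
c9: I1 complete
c10: R5←I1
c11: I2 operands ready
c12: R2←I3
c13: I2 complete; I4 dispatched to IntU
c14: R4←I2
c15: I4 operands ready
c16: I4 complete
c17: R7←I4
c18: I5 dispatched to DivU
c19: I5 operands ready
c26: I5 complete
c27: R7←I5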